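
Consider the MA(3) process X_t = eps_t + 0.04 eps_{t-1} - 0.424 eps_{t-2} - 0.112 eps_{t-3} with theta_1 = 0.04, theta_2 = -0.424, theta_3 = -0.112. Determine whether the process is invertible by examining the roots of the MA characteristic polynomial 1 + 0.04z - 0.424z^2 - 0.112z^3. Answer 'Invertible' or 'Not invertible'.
\text{Invertible}

The MA(q) characteristic polynomial is P(z) = 1 + 0.04z - 0.424z^2 - 0.112z^3.
Invertibility requires all roots to lie outside the unit circle, i.e. |z| > 1 for every root.
Degree 3: look for a simple real root z0 first, then factor out (1 - z/z0) and solve the remaining quadratic.
Testing z0 = -2.5: P(-2.5) = 1 + (0.04)(-2.5) + (-0.424)(-2.5)^2 + (-0.112)(-2.5)^3
  = 1 + (-0.1) + (-2.65) + (1.75) = 0.  So z_0 = -2.5 is a root, |z_0| = 2.5.
Divide out the factor (1 + 0.4 z) = (1 - z/z0) (since 1/z0 = -0.4):
  P(z) = (1 + 0.4 z)(1 + (-0.36) z + (-0.28) z^2)
  [check: z-coef -0.36 - (-0.4) = 0.04; z^2-coef -0.28 - (-0.4)(-0.36) = -0.424; z^3-coef -(-0.4)(-0.28) = -0.112.]
Remaining roots from the quadratic factor 1 + (-0.36) z + (-0.28) z^2:
  Set 1 + (-0.36) z + (-0.28) z^2 = 0, i.e. a z^2 + b z + c = 0 with a = -0.28, b = -0.36, c = 1.
  Discriminant D = b^2 - 4ac = (-0.36)^2 - 4*(-0.28)*1 = 0.1296 - (-1.12) = 1.2496.
  D >= 0, so the roots are real: z = (-b +/- sqrt(D)) / (2a) = (0.36 +/- 1.117855) / (-0.56).
    z_1 = (0.36 + 1.117855) / (-0.56) = -2.639,   |z_1| = 2.639.
    z_2 = (0.36 - 1.117855) / (-0.56) = 1.3533,   |z_2| = 1.3533.
Moduli of all roots: 2.5000, 2.6390, 1.3533.
All moduli strictly greater than 1? Yes.
Verdict: Invertible.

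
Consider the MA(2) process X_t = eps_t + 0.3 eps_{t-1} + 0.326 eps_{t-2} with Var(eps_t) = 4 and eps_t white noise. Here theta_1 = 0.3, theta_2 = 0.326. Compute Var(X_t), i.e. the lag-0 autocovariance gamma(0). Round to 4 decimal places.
\gamma(0) = 4.7851

For an MA(q) process X_t = eps_t + sum_i theta_i eps_{t-i} with
Var(eps_t) = sigma^2, the variance is
  gamma(0) = sigma^2 * (1 + sum_i theta_i^2).
  sum_i theta_i^2 = (0.3)^2 + (0.326)^2 = 0.09 + 0.106276 = 0.196276.
  gamma(0) = 4 * (1 + 0.196276) = 4 * 1.196276 = 4.785104, which rounds to 4.7851.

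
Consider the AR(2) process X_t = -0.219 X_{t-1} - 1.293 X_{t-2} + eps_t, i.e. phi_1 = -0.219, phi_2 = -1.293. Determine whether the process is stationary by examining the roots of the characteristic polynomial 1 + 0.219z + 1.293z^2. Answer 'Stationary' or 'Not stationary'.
\text{Not stationary}

The AR(p) characteristic polynomial is P(z) = 1 + 0.219z + 1.293z^2.
Stationarity requires all roots to lie outside the unit circle, i.e. |z| > 1 for every root.
Set 1 + (0.219) z + (1.293) z^2 = 0, i.e. a z^2 + b z + c = 0 with a = 1.293, b = 0.219, c = 1.
Discriminant D = b^2 - 4ac = (0.219)^2 - 4*(1.293)*1 = 0.047961 - (5.172) = -5.124039.
D < 0, so the roots are the complex-conjugate pair z = (-b +/- i sqrt(-D)) / (2a) = -0.0847 +/- 0.8753i.
For a conjugate pair |z|^2 = z * conj(z) = (product of roots) = c/a = 1/(1.293) = 0.773395, so |z| = sqrt(0.773395) = 0.8794 for both roots.
Moduli of all roots: 0.8794, 0.8794.
All moduli strictly greater than 1? No.
Verdict: Not stationary.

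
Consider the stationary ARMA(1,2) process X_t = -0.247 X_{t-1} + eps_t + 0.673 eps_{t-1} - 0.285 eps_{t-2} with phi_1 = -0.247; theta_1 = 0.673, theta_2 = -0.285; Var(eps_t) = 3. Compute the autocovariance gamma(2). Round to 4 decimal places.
\gamma(2) = -1.0178

Multiply the model equation by X_{t-k} and take expectations. With theta_0 = psi_0 = 1 and psi_j the MA(infinity) weights, this gives
  gamma(k) - sum_i phi_i gamma(k-i) = c_k,
  c_k = sigma^2 * sum_{j=k..q} theta_j psi_{j-k}   (c_k = 0 for k > q),
using gamma(-m) = gamma(m).
psi-weights needed (psi_j = theta_j + sum_i phi_i psi_{j-i}):
  psi_1 = theta_1 + phi_1 = 0.673 + (-0.247) = 0.426
  psi_2 = theta_2 + phi_1 psi_1 = -0.285 + (-0.247)(0.426) = -0.390222
Right-hand sides:
  c_0 = sigma^2 (1 + theta_1 psi_1 + theta_2 psi_2) = 3 * (1 + (0.673)(0.426) + (-0.285)(-0.390222)) = 3 * 1.397911 = 4.193734
  c_1 = sigma^2 (theta_1 + theta_2 psi_1) = 3 * (0.673 + (-0.285)(0.426)) = 1.65477
  c_2 = sigma^2 theta_2 = 3 * (-0.285) = -0.855
Equations for k = 0 and k = 1 (AR order 1):
  gamma(0) = phi_1 gamma(1) + c_0
  gamma(1) = phi_1 gamma(0) + c_1
Substituting the second into the first: gamma(0) (1 - phi_1^2) = c_0 + phi_1 c_1, so
  gamma(0) = (c_0 + phi_1 c_1) / (1 - phi_1^2) = (4.193734 + (-0.247)(1.65477)) / (1 - (-0.247)^2) = 3.785006 / 0.938991 = 4.030929.
  gamma(1) = phi_1 gamma(0) + c_1 = (-0.247)(4.030929) + (1.65477) = 0.659131.
For k = 2: gamma(2) = phi_1 gamma(1) + c_2
  = (-0.247)(0.659131) + (-0.855) = -1.017805.
Therefore gamma(2) = -1.0178 (to 4 decimal places).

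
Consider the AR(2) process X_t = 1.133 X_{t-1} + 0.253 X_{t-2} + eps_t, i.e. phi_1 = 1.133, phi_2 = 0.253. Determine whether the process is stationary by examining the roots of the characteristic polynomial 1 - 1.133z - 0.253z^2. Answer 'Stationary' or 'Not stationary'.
\text{Not stationary}

The AR(p) characteristic polynomial is P(z) = 1 - 1.133z - 0.253z^2.
Stationarity requires all roots to lie outside the unit circle, i.e. |z| > 1 for every root.
Set 1 + (-1.133) z + (-0.253) z^2 = 0, i.e. a z^2 + b z + c = 0 with a = -0.253, b = -1.133, c = 1.
Discriminant D = b^2 - 4ac = (-1.133)^2 - 4*(-0.253)*1 = 1.283689 - (-1.012) = 2.295689.
D >= 0, so the roots are real: z = (-b +/- sqrt(D)) / (2a) = (1.133 +/- 1.515153) / (-0.506).
  z_1 = (1.133 + 1.515153) / (-0.506) = -5.2335,   |z_1| = 5.2335.
  z_2 = (1.133 - 1.515153) / (-0.506) = 0.7552,   |z_2| = 0.7552.
Moduli of all roots: 5.2335, 0.7552.
All moduli strictly greater than 1? No.
Verdict: Not stationary.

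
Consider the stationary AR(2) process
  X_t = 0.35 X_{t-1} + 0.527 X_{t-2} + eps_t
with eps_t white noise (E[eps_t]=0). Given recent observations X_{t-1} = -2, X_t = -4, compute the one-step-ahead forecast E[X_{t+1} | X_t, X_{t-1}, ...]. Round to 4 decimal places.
E[X_{t+1} \mid \mathcal F_t] = -2.4540

For an AR(p) model X_t = c + sum_i phi_i X_{t-i} + eps_t, the
one-step-ahead conditional mean is
  E[X_{t+1} | X_t, ...] = c + sum_i phi_i X_{t+1-i}.
Substitute known values:
  E[X_{t+1} | ...] = (0.35) * (-4) + (0.527) * (-2)
                   = -2.4540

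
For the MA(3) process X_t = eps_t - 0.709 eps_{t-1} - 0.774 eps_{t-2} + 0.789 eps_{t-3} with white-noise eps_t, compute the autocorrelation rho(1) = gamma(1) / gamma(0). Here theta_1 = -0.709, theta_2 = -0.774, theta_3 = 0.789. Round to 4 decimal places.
\rho(1) = -0.2830

For an MA(q) process with theta_0 = 1, the autocovariance is
  gamma(k) = sigma^2 * sum_{i=0..q-k} theta_i * theta_{i+k},
and rho(k) = gamma(k) / gamma(0). Sigma^2 cancels.
  numerator   = (1)*(-0.709) + (-0.709)*(-0.774) + (-0.774)*(0.789) = -0.77092.
  denominator = (1)^2 + (-0.709)^2 + (-0.774)^2 + (0.789)^2 = 2.724278.
  rho(1) = -0.77092 / 2.724278 = -0.2830.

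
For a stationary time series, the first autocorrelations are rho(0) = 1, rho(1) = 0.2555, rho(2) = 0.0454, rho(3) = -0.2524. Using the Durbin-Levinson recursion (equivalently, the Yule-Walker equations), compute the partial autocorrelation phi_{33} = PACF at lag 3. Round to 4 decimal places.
\phi_{33} = -0.2770

The PACF at lag k is phi_{kk}, the last component of the solution
to the Yule-Walker system G_k phi = r_k where
  (G_k)_{ij} = rho(|i - j|), (r_k)_i = rho(i), i,j = 1..k.
Equivalently, Durbin-Levinson gives phi_{kk} iteratively:
  phi_{11} = rho(1)
  phi_{kk} = [rho(k) - sum_{j=1..k-1} phi_{k-1,j} rho(k-j)]
            / [1 - sum_{j=1..k-1} phi_{k-1,j} rho(j)],
  phi_{k,j} = phi_{k-1,j} - phi_{kk} phi_{k-1,k-j},  j = 1..k-1.
Step k = 1:
  phi_11 = rho(1) = 0.2555.
Step k = 2:
  phi_22 = [rho(2) - phi_11 rho(1)] / [1 - phi_11 rho(1)] = [0.0454 - (0.2555)(0.2555)] / [1 - (0.2555)(0.2555)]
         = -0.01988025 / 0.93471975 = -0.021269.
  Update: phi_21 = phi_11 - phi_22 phi_11 = 0.2555 - (-0.021269)(0.2555) = 0.260934.
Step k = 3:
  phi_33 = [rho(3) - phi_21 rho(2) - phi_22 rho(1)] / [1 - phi_21 rho(1) - phi_22 rho(2)]
    numerator   = -0.2524 - (0.260934)(0.0454) - (-0.021269)(0.2555) = -0.25881226
    denominator = 1 - (0.260934)(0.2555) - (-0.021269)(0.0454) = 0.93429692
  phi_33 = -0.25881226 / 0.93429692 = -0.277.
Therefore phi_{33} = -0.2770.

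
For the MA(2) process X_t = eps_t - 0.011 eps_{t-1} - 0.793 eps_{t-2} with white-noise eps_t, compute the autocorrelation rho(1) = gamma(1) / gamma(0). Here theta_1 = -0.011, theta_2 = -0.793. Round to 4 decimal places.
\rho(1) = -0.0014

For an MA(q) process with theta_0 = 1, the autocovariance is
  gamma(k) = sigma^2 * sum_{i=0..q-k} theta_i * theta_{i+k},
and rho(k) = gamma(k) / gamma(0). Sigma^2 cancels.
  numerator   = (1)*(-0.011) + (-0.011)*(-0.793) = -0.002277.
  denominator = (1)^2 + (-0.011)^2 + (-0.793)^2 = 1.62897.
  rho(1) = -0.002277 / 1.62897 = -0.0014.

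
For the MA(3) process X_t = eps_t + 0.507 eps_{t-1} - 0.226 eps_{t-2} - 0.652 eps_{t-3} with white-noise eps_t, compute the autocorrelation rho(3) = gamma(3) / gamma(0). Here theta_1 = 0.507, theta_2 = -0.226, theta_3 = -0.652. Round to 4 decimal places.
\rho(3) = -0.3762

For an MA(q) process with theta_0 = 1, the autocovariance is
  gamma(k) = sigma^2 * sum_{i=0..q-k} theta_i * theta_{i+k},
and rho(k) = gamma(k) / gamma(0). Sigma^2 cancels.
  numerator   = (1)*(-0.652) = -0.652.
  denominator = (1)^2 + (0.507)^2 + (-0.226)^2 + (-0.652)^2 = 1.733229.
  rho(3) = -0.652 / 1.733229 = -0.3762.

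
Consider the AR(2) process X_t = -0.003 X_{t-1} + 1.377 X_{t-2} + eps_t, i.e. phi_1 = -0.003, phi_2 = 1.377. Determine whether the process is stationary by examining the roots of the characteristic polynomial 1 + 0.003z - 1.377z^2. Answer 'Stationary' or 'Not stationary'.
\text{Not stationary}

The AR(p) characteristic polynomial is P(z) = 1 + 0.003z - 1.377z^2.
Stationarity requires all roots to lie outside the unit circle, i.e. |z| > 1 for every root.
Set 1 + (0.003) z + (-1.377) z^2 = 0, i.e. a z^2 + b z + c = 0 with a = -1.377, b = 0.003, c = 1.
Discriminant D = b^2 - 4ac = (0.003)^2 - 4*(-1.377)*1 = 0.000009 - (-5.508) = 5.508009.
D >= 0, so the roots are real: z = (-b +/- sqrt(D)) / (2a) = (-0.003 +/- 2.346915) / (-2.754).
  z_1 = (-0.003 + 2.346915) / (-2.754) = -0.8511,   |z_1| = 0.8511.
  z_2 = (-0.003 - 2.346915) / (-2.754) = 0.8533,   |z_2| = 0.8533.
Moduli of all roots: 0.8511, 0.8533.
All moduli strictly greater than 1? No.
Verdict: Not stationary.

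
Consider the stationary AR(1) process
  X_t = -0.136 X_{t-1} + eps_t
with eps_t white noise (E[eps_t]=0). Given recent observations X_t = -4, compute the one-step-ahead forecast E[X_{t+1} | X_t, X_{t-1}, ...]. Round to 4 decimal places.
E[X_{t+1} \mid \mathcal F_t] = 0.5440

For an AR(p) model X_t = c + sum_i phi_i X_{t-i} + eps_t, the
one-step-ahead conditional mean is
  E[X_{t+1} | X_t, ...] = c + sum_i phi_i X_{t+1-i}.
Substitute known values:
  E[X_{t+1} | ...] = (-0.136) * (-4)
                   = 0.5440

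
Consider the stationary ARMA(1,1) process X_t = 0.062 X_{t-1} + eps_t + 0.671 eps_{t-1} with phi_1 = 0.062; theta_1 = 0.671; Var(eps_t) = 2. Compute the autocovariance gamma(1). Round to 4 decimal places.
\gamma(1) = 1.5329

Multiply the model equation by X_{t-k} and take expectations. With theta_0 = psi_0 = 1 and psi_j the MA(infinity) weights, this gives
  gamma(k) - sum_i phi_i gamma(k-i) = c_k,
  c_k = sigma^2 * sum_{j=k..q} theta_j psi_{j-k}   (c_k = 0 for k > q),
using gamma(-m) = gamma(m).
psi-weights needed (psi_j = theta_j + sum_i phi_i psi_{j-i}):
  psi_1 = theta_1 + phi_1 = 0.671 + (0.062) = 0.733
Right-hand sides:
  c_0 = sigma^2 (1 + theta_1 psi_1) = 2 * (1 + (0.671)(0.733)) = 2 * 1.491843 = 2.983686
  c_1 = sigma^2 theta_1 = 2 * (0.671) = 1.342
  c_2 = 0
Equations for k = 0 and k = 1 (AR order 1):
  gamma(0) = phi_1 gamma(1) + c_0
  gamma(1) = phi_1 gamma(0) + c_1
Substituting the second into the first: gamma(0) (1 - phi_1^2) = c_0 + phi_1 c_1, so
  gamma(0) = (c_0 + phi_1 c_1) / (1 - phi_1^2) = (2.983686 + (0.062)(1.342)) / (1 - (0.062)^2) = 3.06689 / 0.996156 = 3.078725.
  gamma(1) = phi_1 gamma(0) + c_1 = (0.062)(3.078725) + (1.342) = 1.532881.
Therefore gamma(1) = 1.5329 (to 4 decimal places).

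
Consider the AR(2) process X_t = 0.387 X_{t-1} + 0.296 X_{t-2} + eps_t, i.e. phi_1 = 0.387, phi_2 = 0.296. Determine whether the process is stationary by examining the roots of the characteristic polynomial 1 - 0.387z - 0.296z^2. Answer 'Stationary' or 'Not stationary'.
\text{Stationary}

The AR(p) characteristic polynomial is P(z) = 1 - 0.387z - 0.296z^2.
Stationarity requires all roots to lie outside the unit circle, i.e. |z| > 1 for every root.
Set 1 + (-0.387) z + (-0.296) z^2 = 0, i.e. a z^2 + b z + c = 0 with a = -0.296, b = -0.387, c = 1.
Discriminant D = b^2 - 4ac = (-0.387)^2 - 4*(-0.296)*1 = 0.149769 - (-1.184) = 1.333769.
D >= 0, so the roots are real: z = (-b +/- sqrt(D)) / (2a) = (0.387 +/- 1.154889) / (-0.592).
  z_1 = (0.387 + 1.154889) / (-0.592) = -2.6045,   |z_1| = 2.6045.
  z_2 = (0.387 - 1.154889) / (-0.592) = 1.2971,   |z_2| = 1.2971.
Moduli of all roots: 2.6045, 1.2971.
All moduli strictly greater than 1? Yes.
Verdict: Stationary.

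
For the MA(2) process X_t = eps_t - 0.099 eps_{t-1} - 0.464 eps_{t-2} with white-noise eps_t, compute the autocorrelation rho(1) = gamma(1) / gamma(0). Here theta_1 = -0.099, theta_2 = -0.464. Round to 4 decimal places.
\rho(1) = -0.0433

For an MA(q) process with theta_0 = 1, the autocovariance is
  gamma(k) = sigma^2 * sum_{i=0..q-k} theta_i * theta_{i+k},
and rho(k) = gamma(k) / gamma(0). Sigma^2 cancels.
  numerator   = (1)*(-0.099) + (-0.099)*(-0.464) = -0.053064.
  denominator = (1)^2 + (-0.099)^2 + (-0.464)^2 = 1.225097.
  rho(1) = -0.053064 / 1.225097 = -0.0433.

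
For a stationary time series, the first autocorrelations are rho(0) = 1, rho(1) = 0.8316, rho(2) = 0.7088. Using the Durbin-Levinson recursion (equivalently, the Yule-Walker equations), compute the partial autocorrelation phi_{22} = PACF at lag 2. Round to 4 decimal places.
\phi_{22} = 0.0559

The PACF at lag k is phi_{kk}, the last component of the solution
to the Yule-Walker system G_k phi = r_k where
  (G_k)_{ij} = rho(|i - j|), (r_k)_i = rho(i), i,j = 1..k.
Equivalently, Durbin-Levinson gives phi_{kk} iteratively:
  phi_{11} = rho(1)
  phi_{kk} = [rho(k) - sum_{j=1..k-1} phi_{k-1,j} rho(k-j)]
            / [1 - sum_{j=1..k-1} phi_{k-1,j} rho(j)],
  phi_{k,j} = phi_{k-1,j} - phi_{kk} phi_{k-1,k-j},  j = 1..k-1.
Step k = 1:
  phi_11 = rho(1) = 0.8316.
Step k = 2:
  phi_22 = [rho(2) - phi_11 rho(1)] / [1 - phi_11 rho(1)] = [0.7088 - (0.8316)(0.8316)] / [1 - (0.8316)(0.8316)]
         = 0.01724144 / 0.30844144 = 0.0559.
Therefore phi_{22} = 0.0559.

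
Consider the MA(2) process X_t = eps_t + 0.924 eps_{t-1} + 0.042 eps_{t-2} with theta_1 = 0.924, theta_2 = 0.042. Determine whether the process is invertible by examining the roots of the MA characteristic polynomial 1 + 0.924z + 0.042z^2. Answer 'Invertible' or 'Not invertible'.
\text{Invertible}

The MA(q) characteristic polynomial is P(z) = 1 + 0.924z + 0.042z^2.
Invertibility requires all roots to lie outside the unit circle, i.e. |z| > 1 for every root.
Set 1 + (0.924) z + (0.042) z^2 = 0, i.e. a z^2 + b z + c = 0 with a = 0.042, b = 0.924, c = 1.
Discriminant D = b^2 - 4ac = (0.924)^2 - 4*(0.042)*1 = 0.853776 - (0.168) = 0.685776.
D >= 0, so the roots are real: z = (-b +/- sqrt(D)) / (2a) = (-0.924 +/- 0.828116) / (0.084).
  z_1 = (-0.924 + 0.828116) / (0.084) = -1.1415,   |z_1| = 1.1415.
  z_2 = (-0.924 - 0.828116) / (0.084) = -20.8585,   |z_2| = 20.8585.
Moduli of all roots: 1.1415, 20.8585.
All moduli strictly greater than 1? Yes.
Verdict: Invertible.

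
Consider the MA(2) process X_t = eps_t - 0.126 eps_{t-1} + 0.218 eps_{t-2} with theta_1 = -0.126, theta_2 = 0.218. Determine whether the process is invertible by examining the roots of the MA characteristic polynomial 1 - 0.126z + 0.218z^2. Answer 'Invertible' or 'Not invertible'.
\text{Invertible}

The MA(q) characteristic polynomial is P(z) = 1 - 0.126z + 0.218z^2.
Invertibility requires all roots to lie outside the unit circle, i.e. |z| > 1 for every root.
Set 1 + (-0.126) z + (0.218) z^2 = 0, i.e. a z^2 + b z + c = 0 with a = 0.218, b = -0.126, c = 1.
Discriminant D = b^2 - 4ac = (-0.126)^2 - 4*(0.218)*1 = 0.015876 - (0.872) = -0.856124.
D < 0, so the roots are the complex-conjugate pair z = (-b +/- i sqrt(-D)) / (2a) = 0.289 +/- 2.1222i.
For a conjugate pair |z|^2 = z * conj(z) = (product of roots) = c/a = 1/(0.218) = 4.587156, so |z| = sqrt(4.587156) = 2.1418 for both roots.
Moduli of all roots: 2.1418, 2.1418.
All moduli strictly greater than 1? Yes.
Verdict: Invertible.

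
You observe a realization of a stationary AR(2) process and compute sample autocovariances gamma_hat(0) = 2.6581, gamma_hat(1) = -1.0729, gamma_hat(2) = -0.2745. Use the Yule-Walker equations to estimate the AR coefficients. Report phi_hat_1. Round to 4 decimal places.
\hat\phi_{1} = -0.5320

The Yule-Walker equations for an AR(p) process read, in matrix form,
  Gamma_p phi = r_p,   with   (Gamma_p)_{ij} = gamma(|i - j|),
                       (r_p)_i = gamma(i),   i,j = 1..p.
Substitute the sample gammas (Toeplitz matrix and right-hand side of size 2):
  Gamma_p = [[2.6581, -1.0729], [-1.0729, 2.6581]]
  r_p     = [-1.0729, -0.2745]
Written out:
  2.6581 phi_1 - 1.0729 phi_2 = -1.0729
  -1.0729 phi_1 + 2.6581 phi_2 = -0.2745
Solve by Cramer's rule:
  det = gamma(0)^2 - gamma(1)^2 = (2.6581)^2 - (-1.0729)^2 = 7.06549561 - 1.15111441 = 5.9143812
  phi_hat_1 = [gamma(1) gamma(0) - gamma(1) gamma(2)] / det = [(-1.0729)(2.6581) - (-1.0729)(-0.2745)] / 5.9143812 = -3.14638654 / 5.9143812 = -0.532
  phi_hat_2 = [gamma(0) gamma(2) - gamma(1)^2] / det = [(2.6581)(-0.2745) - (-1.0729)^2] / 5.9143812 = -1.88076286 / 5.9143812 = -0.318
So phi_hat = [-0.5320, -0.3180].
Therefore phi_hat_1 = -0.5320.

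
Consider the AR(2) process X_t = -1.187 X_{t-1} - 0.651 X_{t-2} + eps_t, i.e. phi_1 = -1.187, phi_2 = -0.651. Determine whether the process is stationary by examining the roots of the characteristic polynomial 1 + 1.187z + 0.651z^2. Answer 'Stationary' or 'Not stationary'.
\text{Stationary}

The AR(p) characteristic polynomial is P(z) = 1 + 1.187z + 0.651z^2.
Stationarity requires all roots to lie outside the unit circle, i.e. |z| > 1 for every root.
Set 1 + (1.187) z + (0.651) z^2 = 0, i.e. a z^2 + b z + c = 0 with a = 0.651, b = 1.187, c = 1.
Discriminant D = b^2 - 4ac = (1.187)^2 - 4*(0.651)*1 = 1.408969 - (2.604) = -1.195031.
D < 0, so the roots are the complex-conjugate pair z = (-b +/- i sqrt(-D)) / (2a) = -0.9117 +/- 0.8396i.
For a conjugate pair |z|^2 = z * conj(z) = (product of roots) = c/a = 1/(0.651) = 1.536098, so |z| = sqrt(1.536098) = 1.2394 for both roots.
Moduli of all roots: 1.2394, 1.2394.
All moduli strictly greater than 1? Yes.
Verdict: Stationary.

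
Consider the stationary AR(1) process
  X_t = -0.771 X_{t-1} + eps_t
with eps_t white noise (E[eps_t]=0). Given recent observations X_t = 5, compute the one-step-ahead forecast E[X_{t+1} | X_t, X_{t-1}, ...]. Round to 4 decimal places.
E[X_{t+1} \mid \mathcal F_t] = -3.8550

For an AR(p) model X_t = c + sum_i phi_i X_{t-i} + eps_t, the
one-step-ahead conditional mean is
  E[X_{t+1} | X_t, ...] = c + sum_i phi_i X_{t+1-i}.
Substitute known values:
  E[X_{t+1} | ...] = (-0.771) * (5)
                   = -3.8550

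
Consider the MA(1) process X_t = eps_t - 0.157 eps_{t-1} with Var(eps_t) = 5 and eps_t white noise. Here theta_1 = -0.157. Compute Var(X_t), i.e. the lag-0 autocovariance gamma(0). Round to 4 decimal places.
\gamma(0) = 5.1232

For an MA(q) process X_t = eps_t + sum_i theta_i eps_{t-i} with
Var(eps_t) = sigma^2, the variance is
  gamma(0) = sigma^2 * (1 + sum_i theta_i^2).
  sum_i theta_i^2 = (-0.157)^2 = 0.024649.
  gamma(0) = 5 * (1 + 0.024649) = 5 * 1.024649 = 5.123245, which rounds to 5.1232.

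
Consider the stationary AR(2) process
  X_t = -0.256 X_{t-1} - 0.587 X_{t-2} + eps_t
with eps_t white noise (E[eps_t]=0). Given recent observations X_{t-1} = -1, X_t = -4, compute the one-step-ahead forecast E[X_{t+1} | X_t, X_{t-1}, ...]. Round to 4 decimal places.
E[X_{t+1} \mid \mathcal F_t] = 1.6110

For an AR(p) model X_t = c + sum_i phi_i X_{t-i} + eps_t, the
one-step-ahead conditional mean is
  E[X_{t+1} | X_t, ...] = c + sum_i phi_i X_{t+1-i}.
Substitute known values:
  E[X_{t+1} | ...] = (-0.256) * (-4) + (-0.587) * (-1)
                   = 1.6110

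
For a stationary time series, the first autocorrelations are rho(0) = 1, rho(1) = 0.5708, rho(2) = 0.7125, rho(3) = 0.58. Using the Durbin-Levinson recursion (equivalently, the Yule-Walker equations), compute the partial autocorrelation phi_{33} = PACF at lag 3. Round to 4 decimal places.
\phi_{33} = 0.1750

The PACF at lag k is phi_{kk}, the last component of the solution
to the Yule-Walker system G_k phi = r_k where
  (G_k)_{ij} = rho(|i - j|), (r_k)_i = rho(i), i,j = 1..k.
Equivalently, Durbin-Levinson gives phi_{kk} iteratively:
  phi_{11} = rho(1)
  phi_{kk} = [rho(k) - sum_{j=1..k-1} phi_{k-1,j} rho(k-j)]
            / [1 - sum_{j=1..k-1} phi_{k-1,j} rho(j)],
  phi_{k,j} = phi_{k-1,j} - phi_{kk} phi_{k-1,k-j},  j = 1..k-1.
Step k = 1:
  phi_11 = rho(1) = 0.5708.
Step k = 2:
  phi_22 = [rho(2) - phi_11 rho(1)] / [1 - phi_11 rho(1)] = [0.7125 - (0.5708)(0.5708)] / [1 - (0.5708)(0.5708)]
         = 0.38668736 / 0.67418736 = 0.573561.
  Update: phi_21 = phi_11 - phi_22 phi_11 = 0.5708 - (0.573561)(0.5708) = 0.243412.
Step k = 3:
  phi_33 = [rho(3) - phi_21 rho(2) - phi_22 rho(1)] / [1 - phi_21 rho(1) - phi_22 rho(2)]
    numerator   = 0.58 - (0.243412)(0.7125) - (0.573561)(0.5708) = 0.07918082
    denominator = 1 - (0.243412)(0.5708) - (0.573561)(0.7125) = 0.4523987
  phi_33 = 0.07918082 / 0.4523987 = 0.175.
Therefore phi_{33} = 0.1750.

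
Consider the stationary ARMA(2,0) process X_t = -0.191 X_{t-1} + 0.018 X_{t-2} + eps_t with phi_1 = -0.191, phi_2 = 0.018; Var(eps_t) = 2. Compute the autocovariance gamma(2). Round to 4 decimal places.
\gamma(2) = 0.1147

Multiply the model equation by X_{t-k} and take expectations. With theta_0 = psi_0 = 1 and psi_j the MA(infinity) weights, this gives
  gamma(k) - sum_i phi_i gamma(k-i) = c_k,
  c_k = sigma^2 * sum_{j=k..q} theta_j psi_{j-k}   (c_k = 0 for k > q),
using gamma(-m) = gamma(m).
Pure AR (q = 0): c_0 = sigma^2 = 2, c_k = 0 for k >= 1.
Equations for k = 0, 1, 2 (AR order 2, c_2 = 0):
  (E0) gamma(0) = phi_1 gamma(1) + phi_2 gamma(2) + c_0
  (E1) gamma(1) = phi_1 gamma(0) + phi_2 gamma(1) + c_1
  (E2) gamma(2) = phi_1 gamma(1) + phi_2 gamma(0)
From (E1): gamma(1) = A gamma(0) + B with
  A = phi_1 / (1 - phi_2) = -0.191 / 0.982 = -0.194501,   B = c_1 / (1 - phi_2) = 0 / 0.982 = 0.
Insert (E2) into (E0): gamma(0) (1 - phi_2^2) = phi_1 (1 + phi_2) gamma(1) + c_0.
  phi_1 (1 + phi_2) = (-0.191)(1.018) = -0.194438,   1 - phi_2^2 = 0.999676.
Replace gamma(1) by A gamma(0) + B and collect gamma(0):
  gamma(0) [0.999676 - (-0.194438)(-0.194501)] = c_0 = 2
  gamma(0) * 0.961858 = 2
  gamma(0) = 2 / 0.961858 = 2.07931.
  gamma(1) = A gamma(0) = (-0.194501)(2.07931) = -0.404428.
  gamma(2) = phi_1 gamma(1) + phi_2 gamma(0) = (-0.191)(-0.404428) + (0.018)(2.07931) = 0.114673.
Therefore gamma(2) = 0.1147 (to 4 decimal places).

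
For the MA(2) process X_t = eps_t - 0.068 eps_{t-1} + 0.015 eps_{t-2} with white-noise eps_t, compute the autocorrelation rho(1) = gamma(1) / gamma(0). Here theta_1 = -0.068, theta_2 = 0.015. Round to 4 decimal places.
\rho(1) = -0.0687

For an MA(q) process with theta_0 = 1, the autocovariance is
  gamma(k) = sigma^2 * sum_{i=0..q-k} theta_i * theta_{i+k},
and rho(k) = gamma(k) / gamma(0). Sigma^2 cancels.
  numerator   = (1)*(-0.068) + (-0.068)*(0.015) = -0.06902.
  denominator = (1)^2 + (-0.068)^2 + (0.015)^2 = 1.004849.
  rho(1) = -0.06902 / 1.004849 = -0.0687.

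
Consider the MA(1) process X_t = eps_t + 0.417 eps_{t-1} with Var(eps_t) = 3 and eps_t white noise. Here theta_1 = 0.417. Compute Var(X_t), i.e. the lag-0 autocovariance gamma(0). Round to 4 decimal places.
\gamma(0) = 3.5217

For an MA(q) process X_t = eps_t + sum_i theta_i eps_{t-i} with
Var(eps_t) = sigma^2, the variance is
  gamma(0) = sigma^2 * (1 + sum_i theta_i^2).
  sum_i theta_i^2 = (0.417)^2 = 0.173889.
  gamma(0) = 3 * (1 + 0.173889) = 3 * 1.173889 = 3.521667, which rounds to 3.5217.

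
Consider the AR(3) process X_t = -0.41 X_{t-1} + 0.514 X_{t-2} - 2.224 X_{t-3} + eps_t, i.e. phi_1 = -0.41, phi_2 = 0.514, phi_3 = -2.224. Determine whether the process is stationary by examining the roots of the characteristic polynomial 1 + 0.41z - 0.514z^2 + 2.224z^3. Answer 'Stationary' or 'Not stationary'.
\text{Not stationary}

The AR(p) characteristic polynomial is P(z) = 1 + 0.41z - 0.514z^2 + 2.224z^3.
Stationarity requires all roots to lie outside the unit circle, i.e. |z| > 1 for every root.
Degree 3: look for a simple real root z0 first, then factor out (1 - z/z0) and solve the remaining quadratic.
Testing z0 = -0.625: P(-0.625) = 1 + (0.41)(-0.625) + (-0.514)(-0.625)^2 + (2.224)(-0.625)^3
  = 1 + (-0.25625) + (-0.200781) + (-0.542969) = 0.  So z_0 = -0.625 is a root, |z_0| = 0.625.
Divide out the factor (1 + 1.6 z) = (1 - z/z0) (since 1/z0 = -1.6):
  P(z) = (1 + 1.6 z)(1 + (-1.19) z + (1.39) z^2)
  [check: z-coef -1.19 - (-1.6) = 0.41; z^2-coef 1.39 - (-1.6)(-1.19) = -0.514; z^3-coef -(-1.6)(1.39) = 2.224.]
Remaining roots from the quadratic factor 1 + (-1.19) z + (1.39) z^2:
  Set 1 + (-1.19) z + (1.39) z^2 = 0, i.e. a z^2 + b z + c = 0 with a = 1.39, b = -1.19, c = 1.
  Discriminant D = b^2 - 4ac = (-1.19)^2 - 4*(1.39)*1 = 1.4161 - (5.56) = -4.1439.
  D < 0, so the roots are the complex-conjugate pair z = (-b +/- i sqrt(-D)) / (2a) = 0.4281 +/- 0.7323i.
  For a conjugate pair |z|^2 = z * conj(z) = (product of roots) = c/a = 1/(1.39) = 0.719424, so |z| = sqrt(0.719424) = 0.8482 for both roots.
Moduli of all roots: 0.6250, 0.8482, 0.8482.
All moduli strictly greater than 1? No.
Verdict: Not stationary.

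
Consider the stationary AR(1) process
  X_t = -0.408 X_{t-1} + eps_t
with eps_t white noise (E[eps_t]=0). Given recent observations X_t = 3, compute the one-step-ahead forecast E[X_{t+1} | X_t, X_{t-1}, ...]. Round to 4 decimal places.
E[X_{t+1} \mid \mathcal F_t] = -1.2240

For an AR(p) model X_t = c + sum_i phi_i X_{t-i} + eps_t, the
one-step-ahead conditional mean is
  E[X_{t+1} | X_t, ...] = c + sum_i phi_i X_{t+1-i}.
Substitute known values:
  E[X_{t+1} | ...] = (-0.408) * (3)
                   = -1.2240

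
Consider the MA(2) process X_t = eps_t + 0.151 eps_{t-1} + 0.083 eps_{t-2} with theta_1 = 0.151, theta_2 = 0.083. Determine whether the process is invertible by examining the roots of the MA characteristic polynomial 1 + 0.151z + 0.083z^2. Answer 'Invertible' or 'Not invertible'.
\text{Invertible}

The MA(q) characteristic polynomial is P(z) = 1 + 0.151z + 0.083z^2.
Invertibility requires all roots to lie outside the unit circle, i.e. |z| > 1 for every root.
Set 1 + (0.151) z + (0.083) z^2 = 0, i.e. a z^2 + b z + c = 0 with a = 0.083, b = 0.151, c = 1.
Discriminant D = b^2 - 4ac = (0.151)^2 - 4*(0.083)*1 = 0.022801 - (0.332) = -0.309199.
D < 0, so the roots are the complex-conjugate pair z = (-b +/- i sqrt(-D)) / (2a) = -0.9096 +/- 3.3497i.
For a conjugate pair |z|^2 = z * conj(z) = (product of roots) = c/a = 1/(0.083) = 12.048193, so |z| = sqrt(12.048193) = 3.4711 for both roots.
Moduli of all roots: 3.4711, 3.4711.
All moduli strictly greater than 1? Yes.
Verdict: Invertible.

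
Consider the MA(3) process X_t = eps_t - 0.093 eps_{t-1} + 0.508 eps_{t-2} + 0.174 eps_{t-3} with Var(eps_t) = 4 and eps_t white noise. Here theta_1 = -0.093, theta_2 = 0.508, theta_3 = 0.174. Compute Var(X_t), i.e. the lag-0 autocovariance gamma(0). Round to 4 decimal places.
\gamma(0) = 5.1880

For an MA(q) process X_t = eps_t + sum_i theta_i eps_{t-i} with
Var(eps_t) = sigma^2, the variance is
  gamma(0) = sigma^2 * (1 + sum_i theta_i^2).
  sum_i theta_i^2 = (-0.093)^2 + (0.508)^2 + (0.174)^2 = 0.008649 + 0.258064 + 0.030276 = 0.296989.
  gamma(0) = 4 * (1 + 0.296989) = 4 * 1.296989 = 5.187956, which rounds to 5.1880.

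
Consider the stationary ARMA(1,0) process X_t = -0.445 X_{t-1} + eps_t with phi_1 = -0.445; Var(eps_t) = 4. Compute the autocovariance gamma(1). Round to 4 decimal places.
\gamma(1) = -2.2195

Multiply the model equation by X_{t-k} and take expectations. With theta_0 = psi_0 = 1 and psi_j the MA(infinity) weights, this gives
  gamma(k) - sum_i phi_i gamma(k-i) = c_k,
  c_k = sigma^2 * sum_{j=k..q} theta_j psi_{j-k}   (c_k = 0 for k > q),
using gamma(-m) = gamma(m).
Pure AR (q = 0): c_0 = sigma^2 = 4, c_k = 0 for k >= 1.
Equations for k = 0 and k = 1 (AR order 1):
  gamma(0) = phi_1 gamma(1) + c_0
  gamma(1) = phi_1 gamma(0) + c_1
Substituting the second into the first: gamma(0) (1 - phi_1^2) = c_0 + phi_1 c_1, so
  gamma(0) = c_0 / (1 - phi_1^2) = 4 / (1 - (-0.445)^2) = 4 / 0.801975 = 4.987687.
  gamma(1) = phi_1 gamma(0) = (-0.445)(4.987687) = -2.219521.
Therefore gamma(1) = -2.2195 (to 4 decimal places).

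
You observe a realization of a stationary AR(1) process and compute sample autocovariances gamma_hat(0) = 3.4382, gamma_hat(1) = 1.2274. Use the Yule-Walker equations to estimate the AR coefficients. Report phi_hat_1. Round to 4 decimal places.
\hat\phi_{1} = 0.3570

The Yule-Walker equations for an AR(p) process read, in matrix form,
  Gamma_p phi = r_p,   with   (Gamma_p)_{ij} = gamma(|i - j|),
                       (r_p)_i = gamma(i),   i,j = 1..p.
Substitute the sample gammas (Toeplitz matrix and right-hand side of size 1):
  Gamma_p = [[3.4382]]
  r_p     = [1.2274]
With p = 1 this is the single equation gamma(0) phi_1 = gamma(1):
  phi_hat_1 = gamma(1) / gamma(0) = 1.2274 / 3.4382 = 0.3570.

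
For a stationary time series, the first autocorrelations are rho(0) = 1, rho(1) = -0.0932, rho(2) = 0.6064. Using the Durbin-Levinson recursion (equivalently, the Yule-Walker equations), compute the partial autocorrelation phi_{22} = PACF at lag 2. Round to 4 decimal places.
\phi_{22} = 0.6030

The PACF at lag k is phi_{kk}, the last component of the solution
to the Yule-Walker system G_k phi = r_k where
  (G_k)_{ij} = rho(|i - j|), (r_k)_i = rho(i), i,j = 1..k.
Equivalently, Durbin-Levinson gives phi_{kk} iteratively:
  phi_{11} = rho(1)
  phi_{kk} = [rho(k) - sum_{j=1..k-1} phi_{k-1,j} rho(k-j)]
            / [1 - sum_{j=1..k-1} phi_{k-1,j} rho(j)],
  phi_{k,j} = phi_{k-1,j} - phi_{kk} phi_{k-1,k-j},  j = 1..k-1.
Step k = 1:
  phi_11 = rho(1) = -0.0932.
Step k = 2:
  phi_22 = [rho(2) - phi_11 rho(1)] / [1 - phi_11 rho(1)] = [0.6064 - (-0.0932)(-0.0932)] / [1 - (-0.0932)(-0.0932)]
         = 0.59771376 / 0.99131376 = 0.603.
Therefore phi_{22} = 0.6030.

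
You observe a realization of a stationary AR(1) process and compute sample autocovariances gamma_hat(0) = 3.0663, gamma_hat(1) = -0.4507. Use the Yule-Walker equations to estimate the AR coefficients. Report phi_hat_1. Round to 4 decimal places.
\hat\phi_{1} = -0.1470

The Yule-Walker equations for an AR(p) process read, in matrix form,
  Gamma_p phi = r_p,   with   (Gamma_p)_{ij} = gamma(|i - j|),
                       (r_p)_i = gamma(i),   i,j = 1..p.
Substitute the sample gammas (Toeplitz matrix and right-hand side of size 1):
  Gamma_p = [[3.0663]]
  r_p     = [-0.4507]
With p = 1 this is the single equation gamma(0) phi_1 = gamma(1):
  phi_hat_1 = gamma(1) / gamma(0) = -0.4507 / 3.0663 = -0.1470.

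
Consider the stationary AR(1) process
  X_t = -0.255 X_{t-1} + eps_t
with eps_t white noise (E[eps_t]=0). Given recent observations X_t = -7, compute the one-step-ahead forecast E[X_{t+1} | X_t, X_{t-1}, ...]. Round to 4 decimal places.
E[X_{t+1} \mid \mathcal F_t] = 1.7850

For an AR(p) model X_t = c + sum_i phi_i X_{t-i} + eps_t, the
one-step-ahead conditional mean is
  E[X_{t+1} | X_t, ...] = c + sum_i phi_i X_{t+1-i}.
Substitute known values:
  E[X_{t+1} | ...] = (-0.255) * (-7)
                   = 1.7850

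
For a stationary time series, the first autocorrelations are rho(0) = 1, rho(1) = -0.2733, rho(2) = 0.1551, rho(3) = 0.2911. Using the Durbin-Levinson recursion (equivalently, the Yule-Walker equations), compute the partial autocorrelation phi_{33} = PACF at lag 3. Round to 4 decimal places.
\phi_{33} = 0.3850

The PACF at lag k is phi_{kk}, the last component of the solution
to the Yule-Walker system G_k phi = r_k where
  (G_k)_{ij} = rho(|i - j|), (r_k)_i = rho(i), i,j = 1..k.
Equivalently, Durbin-Levinson gives phi_{kk} iteratively:
  phi_{11} = rho(1)
  phi_{kk} = [rho(k) - sum_{j=1..k-1} phi_{k-1,j} rho(k-j)]
            / [1 - sum_{j=1..k-1} phi_{k-1,j} rho(j)],
  phi_{k,j} = phi_{k-1,j} - phi_{kk} phi_{k-1,k-j},  j = 1..k-1.
Step k = 1:
  phi_11 = rho(1) = -0.2733.
Step k = 2:
  phi_22 = [rho(2) - phi_11 rho(1)] / [1 - phi_11 rho(1)] = [0.1551 - (-0.2733)(-0.2733)] / [1 - (-0.2733)(-0.2733)]
         = 0.08040711 / 0.92530711 = 0.086898.
  Update: phi_21 = phi_11 - phi_22 phi_11 = -0.2733 - (0.086898)(-0.2733) = -0.249551.
Step k = 3:
  phi_33 = [rho(3) - phi_21 rho(2) - phi_22 rho(1)] / [1 - phi_21 rho(1) - phi_22 rho(2)]
    numerator   = 0.2911 - (-0.249551)(0.1551) - (0.086898)(-0.2733) = 0.35355449
    denominator = 1 - (-0.249551)(-0.2733) - (0.086898)(0.1551) = 0.91831991
  phi_33 = 0.35355449 / 0.91831991 = 0.385.
Therefore phi_{33} = 0.3850.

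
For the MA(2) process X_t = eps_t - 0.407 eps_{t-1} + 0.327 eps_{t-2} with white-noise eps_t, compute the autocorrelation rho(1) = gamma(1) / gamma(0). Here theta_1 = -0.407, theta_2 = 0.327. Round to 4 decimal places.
\rho(1) = -0.4244

For an MA(q) process with theta_0 = 1, the autocovariance is
  gamma(k) = sigma^2 * sum_{i=0..q-k} theta_i * theta_{i+k},
and rho(k) = gamma(k) / gamma(0). Sigma^2 cancels.
  numerator   = (1)*(-0.407) + (-0.407)*(0.327) = -0.540089.
  denominator = (1)^2 + (-0.407)^2 + (0.327)^2 = 1.272578.
  rho(1) = -0.540089 / 1.272578 = -0.4244.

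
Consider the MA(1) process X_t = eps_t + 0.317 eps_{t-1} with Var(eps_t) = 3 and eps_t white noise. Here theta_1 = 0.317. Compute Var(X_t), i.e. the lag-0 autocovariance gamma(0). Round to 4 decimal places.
\gamma(0) = 3.3015

For an MA(q) process X_t = eps_t + sum_i theta_i eps_{t-i} with
Var(eps_t) = sigma^2, the variance is
  gamma(0) = sigma^2 * (1 + sum_i theta_i^2).
  sum_i theta_i^2 = (0.317)^2 = 0.100489.
  gamma(0) = 3 * (1 + 0.100489) = 3 * 1.100489 = 3.301467, which rounds to 3.3015.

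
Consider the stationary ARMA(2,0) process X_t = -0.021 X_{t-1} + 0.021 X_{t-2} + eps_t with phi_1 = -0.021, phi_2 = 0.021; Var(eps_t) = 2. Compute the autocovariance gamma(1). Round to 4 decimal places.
\gamma(1) = -0.0429

Multiply the model equation by X_{t-k} and take expectations. With theta_0 = psi_0 = 1 and psi_j the MA(infinity) weights, this gives
  gamma(k) - sum_i phi_i gamma(k-i) = c_k,
  c_k = sigma^2 * sum_{j=k..q} theta_j psi_{j-k}   (c_k = 0 for k > q),
using gamma(-m) = gamma(m).
Pure AR (q = 0): c_0 = sigma^2 = 2, c_k = 0 for k >= 1.
Equations for k = 0, 1, 2 (AR order 2, c_2 = 0):
  (E0) gamma(0) = phi_1 gamma(1) + phi_2 gamma(2) + c_0
  (E1) gamma(1) = phi_1 gamma(0) + phi_2 gamma(1) + c_1
  (E2) gamma(2) = phi_1 gamma(1) + phi_2 gamma(0)
From (E1): gamma(1) = A gamma(0) + B with
  A = phi_1 / (1 - phi_2) = -0.021 / 0.979 = -0.02145,   B = c_1 / (1 - phi_2) = 0 / 0.979 = 0.
Insert (E2) into (E0): gamma(0) (1 - phi_2^2) = phi_1 (1 + phi_2) gamma(1) + c_0.
  phi_1 (1 + phi_2) = (-0.021)(1.021) = -0.021441,   1 - phi_2^2 = 0.999559.
Replace gamma(1) by A gamma(0) + B and collect gamma(0):
  gamma(0) [0.999559 - (-0.021441)(-0.02145)] = c_0 = 2
  gamma(0) * 0.999099 = 2
  gamma(0) = 2 / 0.999099 = 2.001803.
  gamma(1) = A gamma(0) = (-0.02145)(2.001803) = -0.04294.
Therefore gamma(1) = -0.0429 (to 4 decimal places).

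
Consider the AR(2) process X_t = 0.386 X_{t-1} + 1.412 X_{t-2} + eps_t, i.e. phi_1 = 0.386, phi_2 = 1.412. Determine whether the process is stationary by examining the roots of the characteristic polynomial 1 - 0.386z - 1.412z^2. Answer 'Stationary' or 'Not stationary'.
\text{Not stationary}

The AR(p) characteristic polynomial is P(z) = 1 - 0.386z - 1.412z^2.
Stationarity requires all roots to lie outside the unit circle, i.e. |z| > 1 for every root.
Set 1 + (-0.386) z + (-1.412) z^2 = 0, i.e. a z^2 + b z + c = 0 with a = -1.412, b = -0.386, c = 1.
Discriminant D = b^2 - 4ac = (-0.386)^2 - 4*(-1.412)*1 = 0.148996 - (-5.648) = 5.796996.
D >= 0, so the roots are real: z = (-b +/- sqrt(D)) / (2a) = (0.386 +/- 2.407695) / (-2.824).
  z_1 = (0.386 + 2.407695) / (-2.824) = -0.9893,   |z_1| = 0.9893.
  z_2 = (0.386 - 2.407695) / (-2.824) = 0.7159,   |z_2| = 0.7159.
Moduli of all roots: 0.9893, 0.7159.
All moduli strictly greater than 1? No.
Verdict: Not stationary.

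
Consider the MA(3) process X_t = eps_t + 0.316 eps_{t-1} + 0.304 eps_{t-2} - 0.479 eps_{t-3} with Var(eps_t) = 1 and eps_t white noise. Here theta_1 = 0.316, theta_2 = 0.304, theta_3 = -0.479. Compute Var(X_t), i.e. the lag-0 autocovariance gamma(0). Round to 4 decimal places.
\gamma(0) = 1.4217

For an MA(q) process X_t = eps_t + sum_i theta_i eps_{t-i} with
Var(eps_t) = sigma^2, the variance is
  gamma(0) = sigma^2 * (1 + sum_i theta_i^2).
  sum_i theta_i^2 = (0.316)^2 + (0.304)^2 + (-0.479)^2 = 0.099856 + 0.092416 + 0.229441 = 0.421713.
  gamma(0) = 1 * (1 + 0.421713) = 1 * 1.421713 = 1.421713, which rounds to 1.4217.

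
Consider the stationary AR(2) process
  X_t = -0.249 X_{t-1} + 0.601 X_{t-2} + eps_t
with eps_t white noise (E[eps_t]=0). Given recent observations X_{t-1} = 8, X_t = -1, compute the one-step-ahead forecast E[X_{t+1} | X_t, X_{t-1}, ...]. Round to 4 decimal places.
E[X_{t+1} \mid \mathcal F_t] = 5.0570

For an AR(p) model X_t = c + sum_i phi_i X_{t-i} + eps_t, the
one-step-ahead conditional mean is
  E[X_{t+1} | X_t, ...] = c + sum_i phi_i X_{t+1-i}.
Substitute known values:
  E[X_{t+1} | ...] = (-0.249) * (-1) + (0.601) * (8)
                   = 5.0570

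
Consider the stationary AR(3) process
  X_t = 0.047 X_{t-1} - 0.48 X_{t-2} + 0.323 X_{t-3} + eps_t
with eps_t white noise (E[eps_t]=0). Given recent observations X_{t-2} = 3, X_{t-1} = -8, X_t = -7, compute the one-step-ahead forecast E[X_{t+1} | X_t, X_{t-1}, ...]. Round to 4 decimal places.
E[X_{t+1} \mid \mathcal F_t] = 4.4800

For an AR(p) model X_t = c + sum_i phi_i X_{t-i} + eps_t, the
one-step-ahead conditional mean is
  E[X_{t+1} | X_t, ...] = c + sum_i phi_i X_{t+1-i}.
Substitute known values:
  E[X_{t+1} | ...] = (0.047) * (-7) + (-0.48) * (-8) + (0.323) * (3)
                   = 4.4800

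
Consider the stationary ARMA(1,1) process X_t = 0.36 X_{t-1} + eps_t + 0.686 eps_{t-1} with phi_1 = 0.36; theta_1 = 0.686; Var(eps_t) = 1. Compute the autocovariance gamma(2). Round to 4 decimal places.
\gamma(2) = 0.5395

Multiply the model equation by X_{t-k} and take expectations. With theta_0 = psi_0 = 1 and psi_j the MA(infinity) weights, this gives
  gamma(k) - sum_i phi_i gamma(k-i) = c_k,
  c_k = sigma^2 * sum_{j=k..q} theta_j psi_{j-k}   (c_k = 0 for k > q),
using gamma(-m) = gamma(m).
psi-weights needed (psi_j = theta_j + sum_i phi_i psi_{j-i}):
  psi_1 = theta_1 + phi_1 = 0.686 + (0.36) = 1.046
Right-hand sides:
  c_0 = sigma^2 (1 + theta_1 psi_1) = 1 * (1 + (0.686)(1.046)) = 1 * 1.717556 = 1.717556
  c_1 = sigma^2 theta_1 = 1 * (0.686) = 0.686
  c_2 = 0
Equations for k = 0 and k = 1 (AR order 1):
  gamma(0) = phi_1 gamma(1) + c_0
  gamma(1) = phi_1 gamma(0) + c_1
Substituting the second into the first: gamma(0) (1 - phi_1^2) = c_0 + phi_1 c_1, so
  gamma(0) = (c_0 + phi_1 c_1) / (1 - phi_1^2) = (1.717556 + (0.36)(0.686)) / (1 - (0.36)^2) = 1.964516 / 0.8704 = 2.257027.
  gamma(1) = phi_1 gamma(0) + c_1 = (0.36)(2.257027) + (0.686) = 1.49853.
For k = 2 (> q): gamma(2) = phi_1 gamma(1) = (0.36)(1.49853) = 0.539471.
Therefore gamma(2) = 0.5395 (to 4 decimal places).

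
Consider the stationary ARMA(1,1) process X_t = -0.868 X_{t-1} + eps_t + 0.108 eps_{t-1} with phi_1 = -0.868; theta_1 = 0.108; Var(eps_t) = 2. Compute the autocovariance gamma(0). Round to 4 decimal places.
\gamma(0) = 6.6850

Multiply the model equation by X_{t-k} and take expectations. With theta_0 = psi_0 = 1 and psi_j the MA(infinity) weights, this gives
  gamma(k) - sum_i phi_i gamma(k-i) = c_k,
  c_k = sigma^2 * sum_{j=k..q} theta_j psi_{j-k}   (c_k = 0 for k > q),
using gamma(-m) = gamma(m).
psi-weights needed (psi_j = theta_j + sum_i phi_i psi_{j-i}):
  psi_1 = theta_1 + phi_1 = 0.108 + (-0.868) = -0.76
Right-hand sides:
  c_0 = sigma^2 (1 + theta_1 psi_1) = 2 * (1 + (0.108)(-0.76)) = 2 * 0.91792 = 1.83584
  c_1 = sigma^2 theta_1 = 2 * (0.108) = 0.216
  c_2 = 0
Equations for k = 0 and k = 1 (AR order 1):
  gamma(0) = phi_1 gamma(1) + c_0
  gamma(1) = phi_1 gamma(0) + c_1
Substituting the second into the first: gamma(0) (1 - phi_1^2) = c_0 + phi_1 c_1, so
  gamma(0) = (c_0 + phi_1 c_1) / (1 - phi_1^2) = (1.83584 + (-0.868)(0.216)) / (1 - (-0.868)^2) = 1.648352 / 0.246576 = 6.684965.
Therefore gamma(0) = 6.6850 (to 4 decimal places).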